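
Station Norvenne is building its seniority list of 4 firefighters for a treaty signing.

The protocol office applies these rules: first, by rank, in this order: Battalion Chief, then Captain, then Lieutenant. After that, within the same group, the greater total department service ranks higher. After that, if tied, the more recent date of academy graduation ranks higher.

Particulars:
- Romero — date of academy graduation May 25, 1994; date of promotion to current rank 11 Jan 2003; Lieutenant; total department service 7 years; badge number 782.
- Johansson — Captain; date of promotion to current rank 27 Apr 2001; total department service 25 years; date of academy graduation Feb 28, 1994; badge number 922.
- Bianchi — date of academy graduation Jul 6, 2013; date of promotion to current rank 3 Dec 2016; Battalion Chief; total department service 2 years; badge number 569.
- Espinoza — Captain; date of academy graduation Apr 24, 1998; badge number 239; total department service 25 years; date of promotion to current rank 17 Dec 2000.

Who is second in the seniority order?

By rank: Bianchi (Battalion Chief); then Espinoza and Johansson (Captain); then Romero (Lieutenant).
Espinoza and Johansson both have total department service 25 years, so the next rule applies.
Among Espinoza and Johansson, by date of academy graduation (later first): Espinoza (Apr 24, 1998) before Johansson (Feb 28, 1994).
Order: Bianchi, Espinoza, Johansson, Romero.

Espinoza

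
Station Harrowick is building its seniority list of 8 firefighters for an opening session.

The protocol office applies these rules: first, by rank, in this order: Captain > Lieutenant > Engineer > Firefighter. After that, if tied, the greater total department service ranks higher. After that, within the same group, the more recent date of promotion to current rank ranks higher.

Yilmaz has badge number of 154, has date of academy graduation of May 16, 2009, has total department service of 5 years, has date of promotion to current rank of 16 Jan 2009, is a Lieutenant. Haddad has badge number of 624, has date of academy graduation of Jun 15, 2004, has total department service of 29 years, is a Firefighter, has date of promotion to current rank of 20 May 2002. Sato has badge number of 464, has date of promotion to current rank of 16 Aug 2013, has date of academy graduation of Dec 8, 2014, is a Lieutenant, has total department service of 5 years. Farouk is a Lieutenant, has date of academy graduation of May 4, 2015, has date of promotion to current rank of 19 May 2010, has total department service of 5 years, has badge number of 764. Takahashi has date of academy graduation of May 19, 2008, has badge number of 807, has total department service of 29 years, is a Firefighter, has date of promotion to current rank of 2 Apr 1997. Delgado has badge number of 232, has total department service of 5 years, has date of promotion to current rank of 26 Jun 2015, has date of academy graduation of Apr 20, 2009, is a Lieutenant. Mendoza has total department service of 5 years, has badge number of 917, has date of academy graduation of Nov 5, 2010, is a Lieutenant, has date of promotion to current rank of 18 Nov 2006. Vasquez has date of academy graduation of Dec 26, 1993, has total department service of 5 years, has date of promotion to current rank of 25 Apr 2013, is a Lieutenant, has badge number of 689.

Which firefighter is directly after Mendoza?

By rank: Delgado, Sato, Vasquez, Farouk, Yilmaz and Mendoza (Lieutenant); then Haddad and Takahashi (Firefighter).
Delgado, Sato, Vasquez, Farouk, Yilmaz and Mendoza all have total department service 5 years, so the next rule applies.
Among Delgado, Sato, Vasquez, Farouk, Yilmaz and Mendoza, by date of promotion to current rank (later first): Delgado (26 Jun 2015) before Sato (16 Aug 2013) before Vasquez (25 Apr 2013) before Farouk (19 May 2010) before Yilmaz (16 Jan 2009) before Mendoza (18 Nov 2006).
Haddad and Takahashi both have total department service 29 years, so the next rule applies.
Among Haddad and Takahashi, by date of promotion to current rank (later first): Haddad (20 May 2002) before Takahashi (2 Apr 1997).
Order: Delgado, Sato, Vasquez, Farouk, Yilmaz, Mendoza, Haddad, Takahashi.

Haddad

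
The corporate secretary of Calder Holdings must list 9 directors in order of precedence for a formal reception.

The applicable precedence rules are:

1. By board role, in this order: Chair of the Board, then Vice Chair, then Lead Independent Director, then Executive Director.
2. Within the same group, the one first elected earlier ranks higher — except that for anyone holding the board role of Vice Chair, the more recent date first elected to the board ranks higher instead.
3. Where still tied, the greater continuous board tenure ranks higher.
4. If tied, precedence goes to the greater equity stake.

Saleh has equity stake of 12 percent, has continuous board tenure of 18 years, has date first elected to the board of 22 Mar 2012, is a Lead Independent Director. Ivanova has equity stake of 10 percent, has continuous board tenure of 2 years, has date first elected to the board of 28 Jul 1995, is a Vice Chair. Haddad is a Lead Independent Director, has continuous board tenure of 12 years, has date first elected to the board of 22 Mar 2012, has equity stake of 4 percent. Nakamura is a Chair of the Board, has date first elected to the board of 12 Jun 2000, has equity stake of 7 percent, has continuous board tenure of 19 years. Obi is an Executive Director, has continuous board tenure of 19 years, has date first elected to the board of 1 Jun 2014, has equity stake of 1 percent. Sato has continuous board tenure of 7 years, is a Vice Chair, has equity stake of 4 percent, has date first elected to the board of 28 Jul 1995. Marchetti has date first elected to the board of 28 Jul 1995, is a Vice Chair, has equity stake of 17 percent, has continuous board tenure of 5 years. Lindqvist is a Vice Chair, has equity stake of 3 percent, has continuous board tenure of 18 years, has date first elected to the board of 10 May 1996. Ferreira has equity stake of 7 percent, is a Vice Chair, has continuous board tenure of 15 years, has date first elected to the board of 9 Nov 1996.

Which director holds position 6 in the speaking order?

By board role: Nakamura (Chair of the Board); then Ferreira, Lindqvist, Sato, Marchetti and Ivanova (Vice Chair); then Saleh and Haddad (Lead Independent Director); then Obi (Executive Director).
Among Ferreira, Lindqvist, Sato, Marchetti and Ivanova, by date first elected to the board (later first) (reversed rule for this group): Ferreira (9 Nov 1996) before Lindqvist (10 May 1996) before Sato, Marchetti and Ivanova (28 Jul 1995).
Among Sato, Marchetti and Ivanova, by continuous board tenure (higher first): Sato (7 years) before Marchetti (5 years) before Ivanova (2 years).
Saleh and Haddad both have date first elected to the board 22 Mar 2012, so the next rule applies.
Among Saleh and Haddad, by continuous board tenure (higher first): Saleh (18 years) before Haddad (12 years).
Order: Nakamura, Ferreira, Lindqvist, Sato, Marchetti, Ivanova, Saleh, Haddad, Obi.

Ivanova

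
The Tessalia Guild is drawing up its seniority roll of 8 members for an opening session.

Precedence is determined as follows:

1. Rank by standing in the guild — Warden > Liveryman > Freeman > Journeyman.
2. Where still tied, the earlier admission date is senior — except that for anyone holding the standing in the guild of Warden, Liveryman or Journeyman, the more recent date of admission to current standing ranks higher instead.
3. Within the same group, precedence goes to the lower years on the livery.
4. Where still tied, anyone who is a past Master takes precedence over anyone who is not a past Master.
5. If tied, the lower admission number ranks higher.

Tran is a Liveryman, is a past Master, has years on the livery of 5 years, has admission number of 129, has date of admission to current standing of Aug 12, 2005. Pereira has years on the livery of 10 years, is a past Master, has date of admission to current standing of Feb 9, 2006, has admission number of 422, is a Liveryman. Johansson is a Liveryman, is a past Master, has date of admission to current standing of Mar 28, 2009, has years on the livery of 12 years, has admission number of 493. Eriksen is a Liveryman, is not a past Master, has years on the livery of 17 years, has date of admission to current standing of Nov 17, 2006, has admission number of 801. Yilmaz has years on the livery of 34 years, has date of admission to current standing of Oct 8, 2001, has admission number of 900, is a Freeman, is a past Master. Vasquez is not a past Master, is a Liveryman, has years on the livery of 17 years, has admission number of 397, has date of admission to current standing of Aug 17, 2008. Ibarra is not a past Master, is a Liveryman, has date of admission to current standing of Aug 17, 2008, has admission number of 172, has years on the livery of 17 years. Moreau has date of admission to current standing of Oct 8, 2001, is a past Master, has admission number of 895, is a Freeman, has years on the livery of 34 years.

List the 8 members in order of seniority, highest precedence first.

Johansson, Ibarra, Vasquez, Eriksen, Pereira, Tran, Moreau, Yilmaz

By standing in the guild: Johansson, Ibarra, Vasquez, Eriksen, Pereira and Tran (Liveryman); then Moreau and Yilmaz (Freeman).
Among Johansson, Ibarra, Vasquez, Eriksen, Pereira and Tran, by date of admission to current standing (later first) (reversed rule for this group): Johansson (Mar 28, 2009) before Ibarra and Vasquez (Aug 17, 2008) before Eriksen (Nov 17, 2006) before Pereira (Feb 9, 2006) before Tran (Aug 12, 2005).
Ibarra and Vasquez both have years on the livery 17 years, so the next rule applies.
Ibarra and Vasquez are each not a past Master, so the next rule applies.
Among Ibarra and Vasquez, by admission number (lower first): Ibarra (172) before Vasquez (397).
Moreau and Yilmaz both have date of admission to current standing Oct 8, 2001, so the next rule applies.
Moreau and Yilmaz both have years on the livery 34 years, so the next rule applies.
Moreau and Yilmaz are each a past Master, so the next rule applies.
Among Moreau and Yilmaz, by admission number (lower first): Moreau (895) before Yilmaz (900).
Full order: Johansson, Ibarra, Vasquez, Eriksen, Pereira, Tran, Moreau, Yilmaz.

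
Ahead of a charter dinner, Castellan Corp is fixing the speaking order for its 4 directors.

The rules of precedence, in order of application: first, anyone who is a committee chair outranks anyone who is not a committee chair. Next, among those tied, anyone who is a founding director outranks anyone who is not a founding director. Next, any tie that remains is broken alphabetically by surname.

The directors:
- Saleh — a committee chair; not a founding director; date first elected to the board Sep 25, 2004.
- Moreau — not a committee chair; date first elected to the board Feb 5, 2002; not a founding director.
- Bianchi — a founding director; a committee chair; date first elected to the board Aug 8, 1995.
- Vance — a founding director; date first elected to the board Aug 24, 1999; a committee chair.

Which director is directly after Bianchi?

By the first rule: Bianchi, Vance and Saleh (each a committee chair); then Moreau (not a committee chair).
Among Bianchi, Vance and Saleh, a founding director before not a founding director: Bianchi and Vance (a founding director) before Saleh (not a founding director).
Among Bianchi and Vance, alphabetically by surname: Bianchi before Vance.
Order: Bianchi, Vance, Saleh, Moreau.

Vance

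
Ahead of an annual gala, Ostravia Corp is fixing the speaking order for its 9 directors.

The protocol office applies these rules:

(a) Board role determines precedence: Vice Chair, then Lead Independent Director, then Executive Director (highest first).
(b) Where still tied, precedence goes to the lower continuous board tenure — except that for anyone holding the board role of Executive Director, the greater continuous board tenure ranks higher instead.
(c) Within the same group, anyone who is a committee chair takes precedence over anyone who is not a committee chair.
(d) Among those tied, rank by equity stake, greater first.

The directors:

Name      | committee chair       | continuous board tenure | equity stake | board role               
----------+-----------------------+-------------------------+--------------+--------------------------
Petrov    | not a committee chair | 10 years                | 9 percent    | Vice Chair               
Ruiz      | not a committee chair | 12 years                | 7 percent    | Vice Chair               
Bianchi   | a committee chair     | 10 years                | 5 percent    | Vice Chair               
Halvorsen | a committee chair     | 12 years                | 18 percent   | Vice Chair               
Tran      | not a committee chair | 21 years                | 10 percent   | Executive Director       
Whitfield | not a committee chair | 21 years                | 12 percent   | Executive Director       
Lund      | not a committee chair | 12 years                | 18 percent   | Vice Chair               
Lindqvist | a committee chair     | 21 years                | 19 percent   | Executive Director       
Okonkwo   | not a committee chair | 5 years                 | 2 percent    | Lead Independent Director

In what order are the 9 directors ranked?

By board role: Bianchi, Petrov, Halvorsen, Lund and Ruiz (Vice Chair); then Okonkwo (Lead Independent Director); then Lindqvist, Whitfield and Tran (Executive Director).
Among Bianchi, Petrov, Halvorsen, Lund and Ruiz, by continuous board tenure (lower first): Bianchi and Petrov (10 years) before Halvorsen, Lund and Ruiz (12 years).
Among Bianchi and Petrov, a committee chair before not a committee chair: Bianchi (a committee chair) before Petrov (not a committee chair).
Among Halvorsen, Lund and Ruiz, a committee chair before not a committee chair: Halvorsen (a committee chair) before Lund and Ruiz (not a committee chair).
Among Lund and Ruiz, by equity stake (higher first): Lund (18 percent) before Ruiz (7 percent).
Lindqvist, Whitfield and Tran all have continuous board tenure 21 years, so the next rule applies.
Among Lindqvist, Whitfield and Tran, a committee chair before not a committee chair: Lindqvist (a committee chair) before Whitfield and Tran (not a committee chair).
Among Whitfield and Tran, by equity stake (higher first): Whitfield (12 percent) before Tran (10 percent).
Full order: Bianchi, Petrov, Halvorsen, Lund, Ruiz, Okonkwo, Lindqvist, Whitfield, Tran.

Bianchi, Petrov, Halvorsen, Lund, Ruiz, Okonkwo, Lindqvist, Whitfield, Tran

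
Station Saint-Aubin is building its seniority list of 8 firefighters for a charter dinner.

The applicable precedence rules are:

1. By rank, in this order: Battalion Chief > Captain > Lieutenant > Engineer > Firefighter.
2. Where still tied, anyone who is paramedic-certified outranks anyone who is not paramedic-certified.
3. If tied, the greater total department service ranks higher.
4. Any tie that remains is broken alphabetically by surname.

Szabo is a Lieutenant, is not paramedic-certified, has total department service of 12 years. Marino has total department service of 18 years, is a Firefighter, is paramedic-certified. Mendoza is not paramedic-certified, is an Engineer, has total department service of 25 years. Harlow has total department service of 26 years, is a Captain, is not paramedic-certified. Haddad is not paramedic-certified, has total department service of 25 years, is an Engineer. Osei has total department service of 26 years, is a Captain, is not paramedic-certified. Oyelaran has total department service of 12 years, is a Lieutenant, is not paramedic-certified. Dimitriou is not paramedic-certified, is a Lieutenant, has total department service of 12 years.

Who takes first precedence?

By rank: Harlow and Osei (Captain); then Dimitriou, Oyelaran and Szabo (Lieutenant); then Haddad and Mendoza (Engineer); then Marino (Firefighter).
Harlow and Osei are each not paramedic-certified, so the next rule applies.
Harlow and Osei both have total department service 26 years, so the next rule applies.
Among Harlow and Osei, alphabetically by surname: Harlow before Osei.
Dimitriou, Oyelaran and Szabo are each not paramedic-certified, so the next rule applies.
Dimitriou, Oyelaran and Szabo all have total department service 12 years, so the next rule applies.
Among Dimitriou, Oyelaran and Szabo, alphabetically by surname: Dimitriou before Oyelaran before Szabo.
Haddad and Mendoza are each not paramedic-certified, so the next rule applies.
Haddad and Mendoza both have total department service 25 years, so the next rule applies.
Among Haddad and Mendoza, alphabetically by surname: Haddad before Mendoza.
Order: Harlow, Osei, Dimitriou, Oyelaran, Szabo, Haddad, Mendoza, Marino.

Harlow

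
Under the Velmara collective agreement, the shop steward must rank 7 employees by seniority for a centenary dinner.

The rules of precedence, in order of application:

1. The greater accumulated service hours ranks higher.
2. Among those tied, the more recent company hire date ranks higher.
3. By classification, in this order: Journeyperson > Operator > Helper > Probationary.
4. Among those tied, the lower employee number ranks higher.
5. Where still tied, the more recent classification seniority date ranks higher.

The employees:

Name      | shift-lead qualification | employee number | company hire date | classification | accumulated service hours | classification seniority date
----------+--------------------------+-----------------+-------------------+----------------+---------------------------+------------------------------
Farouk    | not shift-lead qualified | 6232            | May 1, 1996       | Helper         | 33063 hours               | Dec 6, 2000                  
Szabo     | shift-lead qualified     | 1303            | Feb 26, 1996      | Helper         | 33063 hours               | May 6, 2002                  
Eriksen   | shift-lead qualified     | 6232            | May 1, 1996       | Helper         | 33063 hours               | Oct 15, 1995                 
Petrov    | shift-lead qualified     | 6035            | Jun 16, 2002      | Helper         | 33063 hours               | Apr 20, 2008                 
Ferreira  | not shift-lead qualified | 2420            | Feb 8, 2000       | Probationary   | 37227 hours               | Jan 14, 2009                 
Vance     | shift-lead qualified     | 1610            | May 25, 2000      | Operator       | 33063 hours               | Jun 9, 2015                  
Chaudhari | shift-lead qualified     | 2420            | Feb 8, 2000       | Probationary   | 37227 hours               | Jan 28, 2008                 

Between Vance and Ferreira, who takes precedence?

Ferreira

By accumulated service hours (higher first): Ferreira and Chaudhari (both 37227 hours); then Petrov, Vance, Farouk, Eriksen and Szabo (each 33063 hours).
Ferreira and Chaudhari both have company hire date Feb 8, 2000, so the next rule applies.
Ferreira and Chaudhari are each Probationary, so the next rule applies.
Ferreira and Chaudhari both have employee number 2420, so the next rule applies.
Among Ferreira and Chaudhari, by classification seniority date (later first): Ferreira (Jan 14, 2009) before Chaudhari (Jan 28, 2008).
Among Petrov, Vance, Farouk, Eriksen and Szabo, by company hire date (later first): Petrov (Jun 16, 2002) before Vance (May 25, 2000) before Farouk and Eriksen (May 1, 1996) before Szabo (Feb 26, 1996).
Farouk and Eriksen are each Helper, so the next rule applies.
Farouk and Eriksen both have employee number 6232, so the next rule applies.
Among Farouk and Eriksen, by classification seniority date (later first): Farouk (Dec 6, 2000) before Eriksen (Oct 15, 1995).
So Ferreira takes precedence.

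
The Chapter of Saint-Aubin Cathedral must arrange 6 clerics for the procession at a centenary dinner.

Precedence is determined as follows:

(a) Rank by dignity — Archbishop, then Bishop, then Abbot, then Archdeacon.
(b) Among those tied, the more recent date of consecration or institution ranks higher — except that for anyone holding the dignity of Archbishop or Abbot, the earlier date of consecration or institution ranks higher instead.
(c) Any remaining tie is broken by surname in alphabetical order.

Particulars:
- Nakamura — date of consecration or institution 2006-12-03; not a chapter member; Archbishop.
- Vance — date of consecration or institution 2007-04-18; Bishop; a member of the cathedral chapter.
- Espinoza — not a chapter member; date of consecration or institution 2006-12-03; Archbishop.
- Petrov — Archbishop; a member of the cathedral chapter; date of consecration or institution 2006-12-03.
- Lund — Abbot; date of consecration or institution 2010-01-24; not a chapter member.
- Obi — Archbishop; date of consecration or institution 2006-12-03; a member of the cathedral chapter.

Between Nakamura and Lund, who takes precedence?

Nakamura

By dignity: Espinoza, Nakamura, Obi and Petrov (Archbishop); then Vance (Bishop); then Lund (Abbot).
Espinoza, Nakamura, Obi and Petrov all have date of consecration or institution 2006-12-03, so the next rule applies.
Among Espinoza, Nakamura, Obi and Petrov, alphabetically by surname: Espinoza before Nakamura before Obi before Petrov.
So Nakamura takes precedence.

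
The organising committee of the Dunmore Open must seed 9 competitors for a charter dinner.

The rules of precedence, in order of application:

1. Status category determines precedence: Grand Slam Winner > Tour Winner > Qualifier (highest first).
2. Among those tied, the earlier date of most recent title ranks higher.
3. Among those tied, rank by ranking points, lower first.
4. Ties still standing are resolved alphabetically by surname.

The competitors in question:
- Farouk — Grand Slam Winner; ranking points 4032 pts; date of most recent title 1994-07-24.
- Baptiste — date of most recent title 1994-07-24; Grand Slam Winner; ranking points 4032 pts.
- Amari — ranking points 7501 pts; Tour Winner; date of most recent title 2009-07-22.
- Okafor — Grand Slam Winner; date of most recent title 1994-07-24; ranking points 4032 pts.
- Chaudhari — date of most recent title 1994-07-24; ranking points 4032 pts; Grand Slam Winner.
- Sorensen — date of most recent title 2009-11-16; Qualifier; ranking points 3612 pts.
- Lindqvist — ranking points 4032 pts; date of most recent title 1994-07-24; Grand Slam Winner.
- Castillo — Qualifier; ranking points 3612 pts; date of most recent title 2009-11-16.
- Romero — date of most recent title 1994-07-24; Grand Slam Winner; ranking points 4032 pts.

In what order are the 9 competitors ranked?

Baptiste, Chaudhari, Farouk, Lindqvist, Okafor, Romero, Amari, Castillo, Sorensen

By status category: Baptiste, Chaudhari, Farouk, Lindqvist, Okafor and Romero (Grand Slam Winner); then Amari (Tour Winner); then Castillo and Sorensen (Qualifier).
Baptiste, Chaudhari, Farouk, Lindqvist, Okafor and Romero all have date of most recent title 1994-07-24, so the next rule applies.
Baptiste, Chaudhari, Farouk, Lindqvist, Okafor and Romero all have ranking points 4032 pts, so the next rule applies.
Among Baptiste, Chaudhari, Farouk, Lindqvist, Okafor and Romero, alphabetically by surname: Baptiste before Chaudhari before Farouk before Lindqvist before Okafor before Romero.
Castillo and Sorensen both have date of most recent title 2009-11-16, so the next rule applies.
Castillo and Sorensen both have ranking points 3612 pts, so the next rule applies.
Among Castillo and Sorensen, alphabetically by surname: Castillo before Sorensen.
Full order: Baptiste, Chaudhari, Farouk, Lindqvist, Okafor, Romero, Amari, Castillo, Sorensen.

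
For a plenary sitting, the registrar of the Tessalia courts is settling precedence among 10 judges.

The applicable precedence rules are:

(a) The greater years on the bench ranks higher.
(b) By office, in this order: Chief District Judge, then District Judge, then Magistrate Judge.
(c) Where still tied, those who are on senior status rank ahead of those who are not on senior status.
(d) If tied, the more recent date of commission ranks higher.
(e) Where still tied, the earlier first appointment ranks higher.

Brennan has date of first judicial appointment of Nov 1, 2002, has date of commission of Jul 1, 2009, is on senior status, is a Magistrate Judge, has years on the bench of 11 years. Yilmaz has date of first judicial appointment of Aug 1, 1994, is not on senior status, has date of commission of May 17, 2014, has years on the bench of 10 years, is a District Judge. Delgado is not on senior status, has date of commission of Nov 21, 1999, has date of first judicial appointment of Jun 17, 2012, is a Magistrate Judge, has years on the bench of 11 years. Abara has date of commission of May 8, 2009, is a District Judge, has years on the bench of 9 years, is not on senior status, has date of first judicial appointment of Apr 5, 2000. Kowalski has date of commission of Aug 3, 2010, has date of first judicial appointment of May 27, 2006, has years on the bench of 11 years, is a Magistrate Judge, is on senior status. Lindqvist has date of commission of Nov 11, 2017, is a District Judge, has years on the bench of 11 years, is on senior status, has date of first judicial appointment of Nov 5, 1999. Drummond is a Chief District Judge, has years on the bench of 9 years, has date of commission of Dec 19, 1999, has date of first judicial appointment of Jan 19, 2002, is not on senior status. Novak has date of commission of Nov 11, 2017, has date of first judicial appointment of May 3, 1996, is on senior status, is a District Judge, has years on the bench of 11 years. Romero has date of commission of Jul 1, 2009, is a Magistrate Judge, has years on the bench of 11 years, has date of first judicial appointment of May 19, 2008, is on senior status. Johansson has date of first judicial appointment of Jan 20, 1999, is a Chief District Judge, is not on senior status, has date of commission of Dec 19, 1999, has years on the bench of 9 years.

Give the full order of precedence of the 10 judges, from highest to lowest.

By years on the bench (higher first): Novak, Lindqvist, Kowalski, Brennan, Romero and Delgado (each 11 years); then Yilmaz (10 years); then Johansson, Drummond and Abara (each 9 years).
Among Novak, Lindqvist, Kowalski, Brennan, Romero and Delgado, by office: Novak and Lindqvist (District Judge) before Kowalski, Brennan, Romero and Delgado (Magistrate Judge).
Novak and Lindqvist are each on senior status, so the next rule applies.
Novak and Lindqvist both have date of commission Nov 11, 2017, so the next rule applies.
Among Novak and Lindqvist, by date of first judicial appointment (earlier first): Novak (May 3, 1996) before Lindqvist (Nov 5, 1999).
Among Kowalski, Brennan, Romero and Delgado, on senior status before not on senior status: Kowalski, Brennan and Romero (on senior status) before Delgado (not on senior status).
Among Kowalski, Brennan and Romero, by date of commission (later first): Kowalski (Aug 3, 2010) before Brennan and Romero (Jul 1, 2009).
Among Brennan and Romero, by date of first judicial appointment (earlier first): Brennan (Nov 1, 2002) before Romero (May 19, 2008).
Among Johansson, Drummond and Abara, by office: Johansson and Drummond (Chief District Judge) before Abara (District Judge).
Johansson and Drummond are each not on senior status, so the next rule applies.
Johansson and Drummond both have date of commission Dec 19, 1999, so the next rule applies.
Among Johansson and Drummond, by date of first judicial appointment (earlier first): Johansson (Jan 20, 1999) before Drummond (Jan 19, 2002).
Full order: Novak, Lindqvist, Kowalski, Brennan, Romero, Delgado, Yilmaz, Johansson, Drummond, Abara.

Novak, Lindqvist, Kowalski, Brennan, Romero, Delgado, Yilmaz, Johansson, Drummond, Abara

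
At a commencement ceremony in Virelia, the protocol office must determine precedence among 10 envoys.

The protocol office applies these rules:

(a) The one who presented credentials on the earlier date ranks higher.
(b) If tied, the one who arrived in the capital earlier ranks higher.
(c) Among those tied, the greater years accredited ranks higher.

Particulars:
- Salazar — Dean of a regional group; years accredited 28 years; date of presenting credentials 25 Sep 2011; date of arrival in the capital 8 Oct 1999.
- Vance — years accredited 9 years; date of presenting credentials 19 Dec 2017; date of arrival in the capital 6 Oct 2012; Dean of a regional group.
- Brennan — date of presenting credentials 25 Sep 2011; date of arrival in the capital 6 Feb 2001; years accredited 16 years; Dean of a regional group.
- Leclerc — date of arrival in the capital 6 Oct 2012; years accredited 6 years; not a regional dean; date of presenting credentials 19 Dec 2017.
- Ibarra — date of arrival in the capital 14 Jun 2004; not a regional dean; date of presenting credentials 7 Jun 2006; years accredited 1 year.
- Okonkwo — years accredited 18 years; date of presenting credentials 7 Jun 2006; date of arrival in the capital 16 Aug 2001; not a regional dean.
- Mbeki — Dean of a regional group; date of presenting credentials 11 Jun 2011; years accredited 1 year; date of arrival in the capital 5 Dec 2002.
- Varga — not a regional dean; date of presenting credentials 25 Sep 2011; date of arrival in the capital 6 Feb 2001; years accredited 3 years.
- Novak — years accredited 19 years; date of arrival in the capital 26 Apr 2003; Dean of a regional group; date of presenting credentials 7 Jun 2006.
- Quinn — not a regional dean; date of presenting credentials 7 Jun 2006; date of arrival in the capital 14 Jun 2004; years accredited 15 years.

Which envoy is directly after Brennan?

Varga

By date of presenting credentials (earlier first): Okonkwo, Novak, Quinn and Ibarra (each 7 Jun 2006); then Mbeki (11 Jun 2011); then Salazar, Brennan and Varga (each 25 Sep 2011); then Vance and Leclerc (both 19 Dec 2017).
Among Okonkwo, Novak, Quinn and Ibarra, by date of arrival in the capital (earlier first): Okonkwo (16 Aug 2001) before Novak (26 Apr 2003) before Quinn and Ibarra (14 Jun 2004).
Among Quinn and Ibarra, by years accredited (higher first): Quinn (15 years) before Ibarra (1 year).
Among Salazar, Brennan and Varga, by date of arrival in the capital (earlier first): Salazar (8 Oct 1999) before Brennan and Varga (6 Feb 2001).
Among Brennan and Varga, by years accredited (higher first): Brennan (16 years) before Varga (3 years).
Vance and Leclerc both have date of arrival in the capital 6 Oct 2012, so the next rule applies.
Among Vance and Leclerc, by years accredited (higher first): Vance (9 years) before Leclerc (6 years).
Order: Okonkwo, Novak, Quinn, Ibarra, Mbeki, Salazar, Brennan, Varga, Vance, Leclerc.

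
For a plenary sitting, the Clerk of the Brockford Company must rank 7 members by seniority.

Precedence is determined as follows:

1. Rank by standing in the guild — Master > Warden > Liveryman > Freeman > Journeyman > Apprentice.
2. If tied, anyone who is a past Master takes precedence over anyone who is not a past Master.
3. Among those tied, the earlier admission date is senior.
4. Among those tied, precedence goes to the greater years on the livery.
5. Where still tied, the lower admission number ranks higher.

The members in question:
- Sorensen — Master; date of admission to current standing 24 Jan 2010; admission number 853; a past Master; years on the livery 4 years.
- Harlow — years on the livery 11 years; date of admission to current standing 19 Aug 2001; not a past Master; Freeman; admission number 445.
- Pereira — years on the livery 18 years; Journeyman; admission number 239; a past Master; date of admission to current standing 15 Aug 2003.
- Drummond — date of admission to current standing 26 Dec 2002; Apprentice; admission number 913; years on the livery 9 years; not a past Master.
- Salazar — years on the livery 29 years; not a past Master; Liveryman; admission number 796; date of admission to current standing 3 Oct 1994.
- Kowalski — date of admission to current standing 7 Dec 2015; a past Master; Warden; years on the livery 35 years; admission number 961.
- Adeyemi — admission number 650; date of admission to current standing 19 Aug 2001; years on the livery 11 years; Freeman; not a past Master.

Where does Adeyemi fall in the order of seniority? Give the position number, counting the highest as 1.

By standing in the guild: Sorensen (Master); then Kowalski (Warden); then Salazar (Liveryman); then Harlow and Adeyemi (Freeman); then Pereira (Journeyman); then Drummond (Apprentice).
Harlow and Adeyemi are each not a past Master, so the next rule applies.
Harlow and Adeyemi both have date of admission to current standing 19 Aug 2001, so the next rule applies.
Harlow and Adeyemi both have years on the livery 11 years, so the next rule applies.
Among Harlow and Adeyemi, by admission number (lower first): Harlow (445) before Adeyemi (650).
Order: Sorensen, Kowalski, Salazar, Harlow, Adeyemi, Pereira, Drummond. So position 5.

5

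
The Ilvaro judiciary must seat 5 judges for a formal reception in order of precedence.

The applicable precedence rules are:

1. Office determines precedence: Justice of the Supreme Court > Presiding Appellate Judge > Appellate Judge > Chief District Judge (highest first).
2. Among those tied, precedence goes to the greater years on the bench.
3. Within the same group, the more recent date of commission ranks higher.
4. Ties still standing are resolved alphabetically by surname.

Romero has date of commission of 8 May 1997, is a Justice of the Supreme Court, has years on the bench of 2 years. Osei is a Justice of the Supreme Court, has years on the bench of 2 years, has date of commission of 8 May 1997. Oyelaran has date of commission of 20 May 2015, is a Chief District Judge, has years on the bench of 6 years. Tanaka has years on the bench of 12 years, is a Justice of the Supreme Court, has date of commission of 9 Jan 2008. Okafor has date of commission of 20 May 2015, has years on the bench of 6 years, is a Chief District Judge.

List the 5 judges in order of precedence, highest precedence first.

By office: Tanaka, Osei and Romero (Justice of the Supreme Court); then Okafor and Oyelaran (Chief District Judge).
Among Tanaka, Osei and Romero, by years on the bench (higher first): Tanaka (12 years) before Osei and Romero (2 years).
Osei and Romero both have date of commission 8 May 1997, so the next rule applies.
Among Osei and Romero, alphabetically by surname: Osei before Romero.
Okafor and Oyelaran both have years on the bench 6 years, so the next rule applies.
Okafor and Oyelaran both have date of commission 20 May 2015, so the next rule applies.
Among Okafor and Oyelaran, alphabetically by surname: Okafor before Oyelaran.
Full order: Tanaka, Osei, Romero, Okafor, Oyelaran.

Tanaka, Osei, Romero, Okafor, Oyelaran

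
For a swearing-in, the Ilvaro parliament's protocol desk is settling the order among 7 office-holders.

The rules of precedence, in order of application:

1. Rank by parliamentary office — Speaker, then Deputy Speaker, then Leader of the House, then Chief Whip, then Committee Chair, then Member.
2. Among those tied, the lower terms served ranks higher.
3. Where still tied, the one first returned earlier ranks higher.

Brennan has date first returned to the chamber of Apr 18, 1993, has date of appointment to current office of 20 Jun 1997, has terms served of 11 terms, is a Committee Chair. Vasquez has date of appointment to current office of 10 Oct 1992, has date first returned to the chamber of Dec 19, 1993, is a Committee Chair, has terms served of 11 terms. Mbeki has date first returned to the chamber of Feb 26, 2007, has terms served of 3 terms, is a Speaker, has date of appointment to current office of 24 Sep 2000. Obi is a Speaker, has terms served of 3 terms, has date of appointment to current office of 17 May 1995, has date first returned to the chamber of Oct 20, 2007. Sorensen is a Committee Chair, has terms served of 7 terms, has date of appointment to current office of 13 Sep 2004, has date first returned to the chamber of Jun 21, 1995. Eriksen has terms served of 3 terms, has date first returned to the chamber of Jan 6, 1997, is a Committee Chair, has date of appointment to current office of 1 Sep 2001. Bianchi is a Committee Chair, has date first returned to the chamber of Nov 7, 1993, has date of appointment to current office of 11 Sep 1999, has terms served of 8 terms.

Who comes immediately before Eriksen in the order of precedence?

By parliamentary office: Mbeki and Obi (Speaker); then Eriksen, Sorensen, Bianchi, Brennan and Vasquez (Committee Chair).
Mbeki and Obi both have terms served 3 terms, so the next rule applies.
Among Mbeki and Obi, by date first returned to the chamber (earlier first): Mbeki (Feb 26, 2007) before Obi (Oct 20, 2007).
Among Eriksen, Sorensen, Bianchi, Brennan and Vasquez, by terms served (lower first): Eriksen (3 terms) before Sorensen (7 terms) before Bianchi (8 terms) before Brennan and Vasquez (11 terms).
Among Brennan and Vasquez, by date first returned to the chamber (earlier first): Brennan (Apr 18, 1993) before Vasquez (Dec 19, 1993).
Order: Mbeki, Obi, Eriksen, Sorensen, Bianchi, Brennan, Vasquez.

Obi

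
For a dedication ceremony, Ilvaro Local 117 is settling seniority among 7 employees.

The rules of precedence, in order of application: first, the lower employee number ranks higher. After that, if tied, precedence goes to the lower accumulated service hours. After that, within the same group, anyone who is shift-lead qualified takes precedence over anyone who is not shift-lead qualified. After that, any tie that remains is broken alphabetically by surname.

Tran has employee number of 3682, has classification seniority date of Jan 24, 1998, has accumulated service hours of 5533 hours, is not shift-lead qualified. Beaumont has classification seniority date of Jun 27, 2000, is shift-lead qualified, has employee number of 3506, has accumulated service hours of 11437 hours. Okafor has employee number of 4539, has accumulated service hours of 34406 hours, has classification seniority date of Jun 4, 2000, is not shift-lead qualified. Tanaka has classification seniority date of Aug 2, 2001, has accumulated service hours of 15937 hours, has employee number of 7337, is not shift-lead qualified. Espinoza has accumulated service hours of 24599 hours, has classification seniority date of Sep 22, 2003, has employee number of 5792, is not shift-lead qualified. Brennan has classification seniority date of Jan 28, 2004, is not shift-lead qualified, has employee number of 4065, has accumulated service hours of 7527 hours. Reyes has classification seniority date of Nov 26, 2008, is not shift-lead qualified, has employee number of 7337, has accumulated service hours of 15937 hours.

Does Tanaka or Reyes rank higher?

Reyes

By employee number (lower first): Beaumont (3506); then Tran (3682); then Brennan (4065); then Okafor (4539); then Espinoza (5792); then Reyes and Tanaka (both 7337).
Reyes and Tanaka both have accumulated service hours 15937 hours, so the next rule applies.
Reyes and Tanaka are each not shift-lead qualified, so the next rule applies.
Among Reyes and Tanaka, alphabetically by surname: Reyes before Tanaka.
So Reyes takes precedence.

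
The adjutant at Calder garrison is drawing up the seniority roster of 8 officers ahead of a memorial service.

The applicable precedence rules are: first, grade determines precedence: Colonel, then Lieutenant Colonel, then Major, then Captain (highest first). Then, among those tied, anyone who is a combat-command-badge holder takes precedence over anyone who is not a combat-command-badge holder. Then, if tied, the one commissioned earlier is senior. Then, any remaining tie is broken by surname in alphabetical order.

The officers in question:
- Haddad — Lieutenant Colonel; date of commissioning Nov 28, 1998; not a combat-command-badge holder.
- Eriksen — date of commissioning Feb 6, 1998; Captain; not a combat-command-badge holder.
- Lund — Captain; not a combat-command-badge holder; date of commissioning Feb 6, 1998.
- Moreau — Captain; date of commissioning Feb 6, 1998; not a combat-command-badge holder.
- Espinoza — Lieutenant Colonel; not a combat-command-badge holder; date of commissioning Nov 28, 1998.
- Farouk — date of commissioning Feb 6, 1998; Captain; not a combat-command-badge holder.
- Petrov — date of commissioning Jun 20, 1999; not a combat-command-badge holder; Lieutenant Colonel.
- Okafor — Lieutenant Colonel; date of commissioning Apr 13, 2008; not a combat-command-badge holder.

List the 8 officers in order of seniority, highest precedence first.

By grade: Espinoza, Haddad, Petrov and Okafor (Lieutenant Colonel); then Eriksen, Farouk, Lund and Moreau (Captain).
Espinoza, Haddad, Petrov and Okafor are each not a combat-command-badge holder, so the next rule applies.
Among Espinoza, Haddad, Petrov and Okafor, by date of commissioning (earlier first): Espinoza and Haddad (Nov 28, 1998) before Petrov (Jun 20, 1999) before Okafor (Apr 13, 2008).
Among Espinoza and Haddad, alphabetically by surname: Espinoza before Haddad.
Eriksen, Farouk, Lund and Moreau are each not a combat-command-badge holder, so the next rule applies.
Eriksen, Farouk, Lund and Moreau all have date of commissioning Feb 6, 1998, so the next rule applies.
Among Eriksen, Farouk, Lund and Moreau, alphabetically by surname: Eriksen before Farouk before Lund before Moreau.
Full order: Espinoza, Haddad, Petrov, Okafor, Eriksen, Farouk, Lund, Moreau.

Espinoza, Haddad, Petrov, Okafor, Eriksen, Farouk, Lund, Moreau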